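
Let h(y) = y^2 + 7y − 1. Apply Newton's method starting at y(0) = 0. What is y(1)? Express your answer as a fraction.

1/7

h'(y) = 2y + 7.
h(0) = −1, h'(0) = 7, so y(1) = 0 − (−1)/7 = 1/7.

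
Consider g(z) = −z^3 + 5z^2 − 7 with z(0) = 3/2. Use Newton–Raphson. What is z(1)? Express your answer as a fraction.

46/33

g'(z) = −3z^2 + 10z.
g(3/2) = 7/8, g'(3/2) = 33/4, so z(1) = (3/2) − (7/8)/(33/4) = 46/33.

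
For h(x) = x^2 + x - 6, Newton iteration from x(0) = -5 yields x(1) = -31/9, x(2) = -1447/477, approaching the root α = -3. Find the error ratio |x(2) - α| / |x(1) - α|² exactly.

x(1) - α = -31/9 - (-3) = -31/9 + 3 = -4/9, so |x(1) - α| = 4/9.
x(2) - α = -1447/477 - (-3) = -1447/477 + 3 = -16/477, so |x(2) - α| = 16/477.
|x(1) - α|² = 16/81.
Ratio = (16/477) / (16/81) = 9/53.

9/53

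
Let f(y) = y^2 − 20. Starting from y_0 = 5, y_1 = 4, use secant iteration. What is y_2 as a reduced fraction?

40/9

f(5) = 5, f(4) = −4. y_2 = 4 − (−4)·(4 − 5)/((−4) − 5) = 40/9.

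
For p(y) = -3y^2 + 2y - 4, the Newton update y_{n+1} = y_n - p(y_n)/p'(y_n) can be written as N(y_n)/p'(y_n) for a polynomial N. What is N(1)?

1

p'(y) = -6y + 2.
N(y) = y·p'(y) - p(y) = y·(-6y + 2) - (-3y^2 + 2y - 4) = -3y^2 + 4.
N(1) = 1.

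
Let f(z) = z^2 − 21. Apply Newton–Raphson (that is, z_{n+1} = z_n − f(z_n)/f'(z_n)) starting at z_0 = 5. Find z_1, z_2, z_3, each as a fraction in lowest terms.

z_1 = 23/5, z_2 = 527/115, z_3 = 277727/60605

f'(z) = 2z.
f(5) = 4, f'(5) = 10, so z_1 = 5 − 4/10 = 23/5.
f(23/5) = 4/25, f'(23/5) = 46/5, so z_2 = (23/5) − (4/25)/(46/5) = 527/115.
f(527/115) = 4/13225, f'(527/115) = 1054/115, so z_3 = (527/115) − (4/13225)/(1054/115) = 277727/60605.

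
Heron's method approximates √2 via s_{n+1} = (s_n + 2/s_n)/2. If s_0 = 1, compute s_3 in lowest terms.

577/408

s_1 = (1 + 2/1)/2 = 3/2.
s_2 = (3/2 + 2/(3/2))/2 = 17/12.
s_3 = (17/12 + 2/(17/12))/2 = 577/408.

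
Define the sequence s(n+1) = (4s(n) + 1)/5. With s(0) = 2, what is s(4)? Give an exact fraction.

881/625

s(1) = (4·2 + 1)/5 = 9/5.
s(2) = (4·(9/5) + 1)/5 = 41/25.
s(3) = (4·(41/25) + 1)/5 = 189/125.
s(4) = (4·(189/125) + 1)/5 = 881/625.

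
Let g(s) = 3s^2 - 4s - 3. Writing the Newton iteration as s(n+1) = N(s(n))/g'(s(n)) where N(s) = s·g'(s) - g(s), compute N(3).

30

g'(s) = 6s - 4.
N(s) = s·g'(s) - g(s) = s·(6s - 4) - (3s^2 - 4s - 3) = 3s^2 + 3.
N(3) = 30.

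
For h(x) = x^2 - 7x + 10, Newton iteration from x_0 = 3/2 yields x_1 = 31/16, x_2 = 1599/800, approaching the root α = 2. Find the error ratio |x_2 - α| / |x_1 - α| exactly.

1/50

x_1 - α = 31/16 - 2 = -1/16, so |x_1 - α| = 1/16.
x_2 - α = 1599/800 - 2 = -1/800, so |x_2 - α| = 1/800.
Ratio = (1/800) / (1/16) = 1/50.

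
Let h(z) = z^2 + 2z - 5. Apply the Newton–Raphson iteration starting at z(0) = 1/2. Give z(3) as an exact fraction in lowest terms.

55361/38192

h'(z) = 2z + 2.
h(1/2) = -15/4, h'(1/2) = 3, so z(1) = (1/2) - (-15/4)/3 = 7/4.
h(7/4) = 25/16, h'(7/4) = 11/2, so z(2) = (7/4) - (25/16)/(11/2) = 129/88.
h(129/88) = 625/7744, h'(129/88) = 217/44, so z(3) = (129/88) - (625/7744)/(217/44) = 55361/38192.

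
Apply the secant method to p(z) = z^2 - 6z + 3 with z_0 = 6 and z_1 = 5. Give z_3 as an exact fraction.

60/11

p(6) = 3, p(5) = -2. z_2 = 5 - (-2)·(5 - 6)/((-2) - 3) = 27/5.
p(5) = -2, p(27/5) = -6/25. z_3 = (27/5) - (-6/25)·((27/5) - 5)/((-6/25) - (-2)) = 60/11.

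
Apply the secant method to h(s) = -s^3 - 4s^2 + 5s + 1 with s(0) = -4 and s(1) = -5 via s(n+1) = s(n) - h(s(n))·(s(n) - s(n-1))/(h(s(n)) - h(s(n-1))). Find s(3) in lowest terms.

h(-4) = -19, h(-5) = 1. s(2) = (-5) - 1·((-5) - (-4))/(1 - (-19)) = -99/20.
h(-5) = 1, h(-99/20) = -3781/8000. s(3) = (-99/20) - (-3781/8000)·((-99/20) - (-5))/((-3781/8000) - 1) = -58505/11781.

-58505/11781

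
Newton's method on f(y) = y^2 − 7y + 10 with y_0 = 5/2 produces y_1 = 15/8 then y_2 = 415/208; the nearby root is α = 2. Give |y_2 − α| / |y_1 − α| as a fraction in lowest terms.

y_1 − α = 15/8 − 2 = −1/8, so |y_1 − α| = 1/8.
y_2 − α = 415/208 − 2 = −1/208, so |y_2 − α| = 1/208.
Ratio = (1/208) / (1/8) = 1/26.

1/26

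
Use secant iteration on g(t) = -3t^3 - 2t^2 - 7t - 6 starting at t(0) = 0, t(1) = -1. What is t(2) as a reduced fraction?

g(0) = -6, g(-1) = 2. t(2) = (-1) - 2·((-1) - 0)/(2 - (-6)) = -3/4.

-3/4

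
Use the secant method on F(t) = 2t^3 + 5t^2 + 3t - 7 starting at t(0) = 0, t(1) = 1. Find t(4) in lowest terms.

45527923/55110523

F(0) = -7, F(1) = 3. t(2) = 1 - 3·(1 - 0)/(3 - (-7)) = 7/10.
F(1) = 3, F(7/10) = -441/250. t(3) = (7/10) - (-441/250)·((7/10) - 1)/((-441/250) - 3) = 322/397.
F(7/10) = -441/250, F(322/397) = -13159881/62570773. t(4) = (322/397) - (-13159881/62570773)·((322/397) - (7/10))/((-13159881/62570773) - (-441/250)) = 45527923/55110523.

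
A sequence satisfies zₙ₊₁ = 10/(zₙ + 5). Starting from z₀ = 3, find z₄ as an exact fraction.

z₁ = 10/(3 + 5) = 5/4.
z₂ = 10/(5/4 + 5) = 8/5.
z₃ = 10/(8/5 + 5) = 50/33.
z₄ = 10/(50/33 + 5) = 66/43.

66/43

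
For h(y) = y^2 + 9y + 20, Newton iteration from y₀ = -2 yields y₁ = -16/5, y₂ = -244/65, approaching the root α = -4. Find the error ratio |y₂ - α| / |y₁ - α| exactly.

4/13

y₁ - α = -16/5 - (-4) = -16/5 + 4 = 4/5, so |y₁ - α| = 4/5.
y₂ - α = -244/65 - (-4) = -244/65 + 4 = 16/65, so |y₂ - α| = 16/65.
Ratio = (16/65) / (4/5) = 4/13.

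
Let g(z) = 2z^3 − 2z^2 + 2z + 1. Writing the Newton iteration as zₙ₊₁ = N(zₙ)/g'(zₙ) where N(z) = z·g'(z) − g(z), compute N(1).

g'(z) = 6z^2 − 4z + 2.
N(z) = z·g'(z) − g(z) = z·(6z^2 − 4z + 2) − (2z^3 − 2z^2 + 2z + 1) = 4z^3 − 2z^2 − 1.
N(1) = 1.

1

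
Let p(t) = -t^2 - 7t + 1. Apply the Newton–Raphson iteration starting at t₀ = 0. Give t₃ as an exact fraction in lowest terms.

129949/927843

p'(t) = -2t - 7.
p(0) = 1, p'(0) = -7, so t₁ = 0 - 1/(-7) = 1/7.
p(1/7) = -1/49, p'(1/7) = -51/7, so t₂ = (1/7) - (-1/49)/(-51/7) = 50/357.
p(50/357) = -1/127449, p'(50/357) = -2599/357, so t₃ = (50/357) - (-1/127449)/(-2599/357) = 129949/927843.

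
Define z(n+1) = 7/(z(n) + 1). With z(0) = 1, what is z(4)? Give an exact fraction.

161/86

z(1) = 7/(1 + 1) = 7/2.
z(2) = 7/(7/2 + 1) = 14/9.
z(3) = 7/(14/9 + 1) = 63/23.
z(4) = 7/(63/23 + 1) = 161/86.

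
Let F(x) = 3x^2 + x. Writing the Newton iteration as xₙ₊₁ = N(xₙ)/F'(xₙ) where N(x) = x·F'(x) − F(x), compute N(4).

F'(x) = 6x + 1.
N(x) = x·F'(x) − F(x) = x·(6x + 1) − (3x^2 + x) = 3x^2.
N(4) = 48.

48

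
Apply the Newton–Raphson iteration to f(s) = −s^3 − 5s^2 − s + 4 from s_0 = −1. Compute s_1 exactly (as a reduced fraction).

f'(s) = −3s^2 − 10s − 1.
f(−1) = 1, f'(−1) = 6, so s_1 = (−1) − 1/6 = −7/6.

−7/6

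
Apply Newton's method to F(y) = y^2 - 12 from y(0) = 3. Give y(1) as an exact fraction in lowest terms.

F'(y) = 2y.
F(3) = -3, F'(3) = 6, so y(1) = 3 - (-3)/6 = 7/2.

7/2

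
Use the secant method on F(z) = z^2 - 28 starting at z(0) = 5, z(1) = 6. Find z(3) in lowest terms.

F(5) = -3, F(6) = 8. z(2) = 6 - 8·(6 - 5)/(8 - (-3)) = 58/11.
F(6) = 8, F(58/11) = -24/121. z(3) = (58/11) - (-24/121)·((58/11) - 6)/((-24/121) - 8) = 164/31.

164/31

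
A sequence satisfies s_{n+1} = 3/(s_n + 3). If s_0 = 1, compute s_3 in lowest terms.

15/19

s_1 = 3/(1 + 3) = 3/4.
s_2 = 3/(3/4 + 3) = 4/5.
s_3 = 3/(4/5 + 3) = 15/19.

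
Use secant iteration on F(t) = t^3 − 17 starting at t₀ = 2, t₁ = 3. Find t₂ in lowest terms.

47/19

F(2) = −9, F(3) = 10. t₂ = 3 − 10·(3 − 2)/(10 − (−9)) = 47/19.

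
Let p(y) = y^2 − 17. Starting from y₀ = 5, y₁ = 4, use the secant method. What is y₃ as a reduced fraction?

p(5) = 8, p(4) = −1. y₂ = 4 − (−1)·(4 − 5)/((−1) − 8) = 37/9.
p(4) = −1, p(37/9) = −8/81. y₃ = (37/9) − (−8/81)·((37/9) − 4)/((−8/81) − (−1)) = 301/73.

301/73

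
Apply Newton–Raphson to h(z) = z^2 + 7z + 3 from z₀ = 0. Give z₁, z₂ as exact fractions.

h'(z) = 2z + 7.
h(0) = 3, h'(0) = 7, so z₁ = 0 − 3/7 = −3/7.
h(−3/7) = 9/49, h'(−3/7) = 43/7, so z₂ = (−3/7) − (9/49)/(43/7) = −138/301.

z₁ = −3/7, z₂ = −138/301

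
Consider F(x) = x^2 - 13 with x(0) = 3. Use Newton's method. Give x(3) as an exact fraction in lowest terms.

F'(x) = 2x.
F(3) = -4, F'(3) = 6, so x(1) = 3 - (-4)/6 = 11/3.
F(11/3) = 4/9, F'(11/3) = 22/3, so x(2) = (11/3) - (4/9)/(22/3) = 119/33.
F(119/33) = 4/1089, F'(119/33) = 238/33, so x(3) = (119/33) - (4/1089)/(238/33) = 14159/3927.

14159/3927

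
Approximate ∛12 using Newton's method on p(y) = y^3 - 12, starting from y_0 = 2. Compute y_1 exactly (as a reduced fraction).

p'(y) = 3y^2.
p(2) = -4, p'(2) = 12, so y_1 = 2 - (-4)/12 = 7/3.

7/3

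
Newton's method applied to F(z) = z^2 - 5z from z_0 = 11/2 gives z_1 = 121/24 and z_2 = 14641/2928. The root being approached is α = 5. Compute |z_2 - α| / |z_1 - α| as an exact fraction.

z_1 - α = 121/24 - 5 = 1/24, so |z_1 - α| = 1/24.
z_2 - α = 14641/2928 - 5 = 1/2928, so |z_2 - α| = 1/2928.
Ratio = (1/2928) / (1/24) = 1/122.

1/122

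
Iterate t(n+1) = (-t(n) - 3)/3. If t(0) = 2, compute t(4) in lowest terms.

-58/81

t(1) = (-2 - 3)/3 = -5/3.
t(2) = (-(-5/3) - 3)/3 = -4/9.
t(3) = (-(-4/9) - 3)/3 = -23/27.
t(4) = (-(-23/27) - 3)/3 = -58/81.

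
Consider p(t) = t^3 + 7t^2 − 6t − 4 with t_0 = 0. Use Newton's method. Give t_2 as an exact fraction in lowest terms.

p'(t) = 3t^2 + 14t − 6.
p(0) = −4, p'(0) = −6, so t_1 = 0 − (−4)/(−6) = −2/3.
p(−2/3) = 76/27, p'(−2/3) = −14, so t_2 = (−2/3) − (76/27)/(−14) = −88/189.

−88/189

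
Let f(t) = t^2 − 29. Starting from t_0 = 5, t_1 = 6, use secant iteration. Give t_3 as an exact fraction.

673/125

f(5) = −4, f(6) = 7. t_2 = 6 − 7·(6 − 5)/(7 − (−4)) = 59/11.
f(6) = 7, f(59/11) = −28/121. t_3 = (59/11) − (−28/121)·((59/11) − 6)/((−28/121) − 7) = 673/125.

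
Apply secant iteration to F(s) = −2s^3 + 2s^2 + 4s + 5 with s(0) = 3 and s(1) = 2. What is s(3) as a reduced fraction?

F(3) = −19, F(2) = 5. s(2) = 2 − 5·(2 − 3)/(5 − (−19)) = 53/24.
F(2) = 5, F(53/24) = 14155/6912. s(3) = (53/24) − (14155/6912)·((53/24) − 2)/((14155/6912) − 5) = 9602/4081.

9602/4081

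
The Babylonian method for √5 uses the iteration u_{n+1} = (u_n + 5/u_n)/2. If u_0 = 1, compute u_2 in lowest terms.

u_1 = (1 + 5/1)/2 = 3.
u_2 = (3 + 5/3)/2 = 7/3.

7/3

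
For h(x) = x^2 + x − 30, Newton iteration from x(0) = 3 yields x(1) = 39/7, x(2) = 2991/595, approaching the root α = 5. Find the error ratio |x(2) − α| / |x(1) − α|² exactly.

x(1) − α = 39/7 − 5 = 4/7, so |x(1) − α| = 4/7.
x(2) − α = 2991/595 − 5 = 16/595, so |x(2) − α| = 16/595.
|x(1) − α|² = 16/49.
Ratio = (16/595) / (16/49) = 7/85.

7/85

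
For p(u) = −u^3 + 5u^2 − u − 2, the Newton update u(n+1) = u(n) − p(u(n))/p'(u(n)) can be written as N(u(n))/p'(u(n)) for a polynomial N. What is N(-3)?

101

p'(u) = −3u^2 + 10u − 1.
N(u) = u·p'(u) − p(u) = u·(−3u^2 + 10u − 1) − (−u^3 + 5u^2 − u − 2) = −2u^3 + 5u^2 + 2.
N(-3) = 101.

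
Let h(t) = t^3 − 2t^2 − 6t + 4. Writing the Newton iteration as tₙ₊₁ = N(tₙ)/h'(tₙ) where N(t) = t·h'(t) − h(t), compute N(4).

92

h'(t) = 3t^2 − 4t − 6.
N(t) = t·h'(t) − h(t) = t·(3t^2 − 4t − 6) − (t^3 − 2t^2 − 6t + 4) = 2t^3 − 2t^2 − 4.
N(4) = 92.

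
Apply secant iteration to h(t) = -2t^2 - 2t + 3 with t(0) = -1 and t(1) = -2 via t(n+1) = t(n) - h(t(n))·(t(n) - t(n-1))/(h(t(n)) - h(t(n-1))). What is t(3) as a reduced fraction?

-20/11

h(-1) = 3, h(-2) = -1. t(2) = (-2) - (-1)·((-2) - (-1))/((-1) - 3) = -7/4.
h(-2) = -1, h(-7/4) = 3/8. t(3) = (-7/4) - (3/8)·((-7/4) - (-2))/((3/8) - (-1)) = -20/11.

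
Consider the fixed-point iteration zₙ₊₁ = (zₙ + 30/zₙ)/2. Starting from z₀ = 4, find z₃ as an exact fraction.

2033761/371312

z₁ = (4 + 30/4)/2 = 23/4.
z₂ = (23/4 + 30/(23/4))/2 = 1009/184.
z₃ = (1009/184 + 30/(1009/184))/2 = 2033761/371312.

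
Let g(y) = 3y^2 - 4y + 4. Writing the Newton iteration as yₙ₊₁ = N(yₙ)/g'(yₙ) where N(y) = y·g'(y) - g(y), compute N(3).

23

g'(y) = 6y - 4.
N(y) = y·g'(y) - g(y) = y·(6y - 4) - (3y^2 - 4y + 4) = 3y^2 - 4.
N(3) = 23.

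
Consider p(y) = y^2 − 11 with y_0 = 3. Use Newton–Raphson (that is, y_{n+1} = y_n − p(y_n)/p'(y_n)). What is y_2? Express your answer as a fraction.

p'(y) = 2y.
p(3) = −2, p'(3) = 6, so y_1 = 3 − (−2)/6 = 10/3.
p(10/3) = 1/9, p'(10/3) = 20/3, so y_2 = (10/3) − (1/9)/(20/3) = 199/60.

199/60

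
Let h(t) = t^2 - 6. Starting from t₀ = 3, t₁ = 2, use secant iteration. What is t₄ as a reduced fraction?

218/89

h(3) = 3, h(2) = -2. t₂ = 2 - (-2)·(2 - 3)/((-2) - 3) = 12/5.
h(2) = -2, h(12/5) = -6/25. t₃ = (12/5) - (-6/25)·((12/5) - 2)/((-6/25) - (-2)) = 27/11.
h(12/5) = -6/25, h(27/11) = 3/121. t₄ = (27/11) - (3/121)·((27/11) - (12/5))/((3/121) - (-6/25)) = 218/89.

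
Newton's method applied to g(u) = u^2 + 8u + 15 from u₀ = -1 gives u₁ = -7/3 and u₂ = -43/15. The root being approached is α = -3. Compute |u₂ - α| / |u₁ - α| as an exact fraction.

1/5

u₁ - α = -7/3 - (-3) = -7/3 + 3 = 2/3, so |u₁ - α| = 2/3.
u₂ - α = -43/15 - (-3) = -43/15 + 3 = 2/15, so |u₂ - α| = 2/15.
Ratio = (2/15) / (2/3) = 1/5.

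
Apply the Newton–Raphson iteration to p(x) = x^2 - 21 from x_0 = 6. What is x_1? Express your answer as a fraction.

19/4

p'(x) = 2x.
p(6) = 15, p'(6) = 12, so x_1 = 6 - 15/12 = 19/4.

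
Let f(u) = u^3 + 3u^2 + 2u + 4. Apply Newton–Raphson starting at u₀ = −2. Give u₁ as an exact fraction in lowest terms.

−4

f'(u) = 3u^2 + 6u + 2.
f(−2) = 4, f'(−2) = 2, so u₁ = (−2) − 4/2 = −4.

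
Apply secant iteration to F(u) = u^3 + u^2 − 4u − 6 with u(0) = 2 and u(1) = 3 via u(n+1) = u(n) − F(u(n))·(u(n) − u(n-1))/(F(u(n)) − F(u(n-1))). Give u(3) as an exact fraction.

F(2) = −2, F(3) = 18. u(2) = 3 − 18·(3 − 2)/(18 − (−2)) = 21/10.
F(3) = 18, F(21/10) = −729/1000. u(3) = (21/10) − (−729/1000)·((21/10) − 3)/((−729/1000) − 18) = 4443/2081.

4443/2081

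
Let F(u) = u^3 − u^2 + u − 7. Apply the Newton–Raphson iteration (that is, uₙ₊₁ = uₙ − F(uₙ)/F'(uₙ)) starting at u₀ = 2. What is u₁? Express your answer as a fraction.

F'(u) = 3u^2 − 2u + 1.
F(2) = −1, F'(2) = 9, so u₁ = 2 − (−1)/9 = 19/9.

19/9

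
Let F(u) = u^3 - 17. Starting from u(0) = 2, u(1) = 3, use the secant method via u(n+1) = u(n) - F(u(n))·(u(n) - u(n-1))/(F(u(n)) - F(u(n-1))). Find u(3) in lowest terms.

F(2) = -9, F(3) = 10. u(2) = 3 - 10·(3 - 2)/(10 - (-9)) = 47/19.
F(3) = 10, F(47/19) = -12780/6859. u(3) = (47/19) - (-12780/6859)·((47/19) - 3)/((-12780/6859) - 10) = 20801/8137.

20801/8137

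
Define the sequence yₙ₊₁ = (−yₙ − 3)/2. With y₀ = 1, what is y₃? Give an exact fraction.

−5/4

y₁ = (−1 − 3)/2 = −2.
y₂ = (−(−2) − 3)/2 = −1/2.
y₃ = (−(−1/2) − 3)/2 = −5/4.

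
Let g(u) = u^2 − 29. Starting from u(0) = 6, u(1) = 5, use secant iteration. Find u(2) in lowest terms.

59/11

g(6) = 7, g(5) = −4. u(2) = 5 − (−4)·(5 − 6)/((−4) − 7) = 59/11.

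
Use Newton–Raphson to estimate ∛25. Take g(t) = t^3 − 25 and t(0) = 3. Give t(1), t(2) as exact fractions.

t(1) = 79/27, t(2) = 1478153/505521

g'(t) = 3t^2.
g(3) = 2, g'(3) = 27, so t(1) = 3 − 2/27 = 79/27.
g(79/27) = 964/19683, g'(79/27) = 6241/243, so t(2) = (79/27) − (964/19683)/(6241/243) = 1478153/505521.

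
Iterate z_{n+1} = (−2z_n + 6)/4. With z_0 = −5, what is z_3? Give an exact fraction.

z_1 = (−2·(−5) + 6)/4 = 4.
z_2 = (−2·4 + 6)/4 = −1/2.
z_3 = (−2·(−1/2) + 6)/4 = 7/4.

7/4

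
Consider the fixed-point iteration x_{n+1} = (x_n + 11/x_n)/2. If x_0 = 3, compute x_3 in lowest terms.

79201/23880

x_1 = (3 + 11/3)/2 = 10/3.
x_2 = (10/3 + 11/(10/3))/2 = 199/60.
x_3 = (199/60 + 11/(199/60))/2 = 79201/23880.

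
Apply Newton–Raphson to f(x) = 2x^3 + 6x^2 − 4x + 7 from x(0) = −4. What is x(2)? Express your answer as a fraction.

−2965861/785554

f'(x) = 6x^2 + 12x − 4.
f(−4) = −9, f'(−4) = 44, so x(1) = (−4) − (−9)/44 = −167/44.
f(−167/44) = −31347/42592, f'(−167/44) = 35707/968, so x(2) = (−167/44) − (−31347/42592)/(35707/968) = −2965861/785554.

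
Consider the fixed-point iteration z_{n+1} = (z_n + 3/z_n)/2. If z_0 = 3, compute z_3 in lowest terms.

z_1 = (3 + 3/3)/2 = 2.
z_2 = (2 + 3/2)/2 = 7/4.
z_3 = (7/4 + 3/(7/4))/2 = 97/56.

97/56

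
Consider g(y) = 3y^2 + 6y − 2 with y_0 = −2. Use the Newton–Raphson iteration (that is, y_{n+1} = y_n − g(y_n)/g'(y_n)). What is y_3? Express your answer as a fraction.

−3409/1488

g'(y) = 6y + 6.
g(−2) = −2, g'(−2) = −6, so y_1 = (−2) − (−2)/(−6) = −7/3.
g(−7/3) = 1/3, g'(−7/3) = −8, so y_2 = (−7/3) − (1/3)/(−8) = −55/24.
g(−55/24) = 1/192, g'(−55/24) = −31/4, so y_3 = (−55/24) − (1/192)/(−31/4) = −3409/1488.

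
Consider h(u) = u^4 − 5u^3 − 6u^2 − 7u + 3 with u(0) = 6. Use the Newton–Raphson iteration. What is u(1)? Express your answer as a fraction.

1509/245

h'(u) = 4u^3 − 15u^2 − 12u − 7.
h(6) = −39, h'(6) = 245, so u(1) = 6 − (−39)/245 = 1509/245.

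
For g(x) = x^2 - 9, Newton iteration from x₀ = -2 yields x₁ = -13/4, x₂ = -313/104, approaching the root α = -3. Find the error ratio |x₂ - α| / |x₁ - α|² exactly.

2/13

x₁ - α = -13/4 - (-3) = -13/4 + 3 = -1/4, so |x₁ - α| = 1/4.
x₂ - α = -313/104 - (-3) = -313/104 + 3 = -1/104, so |x₂ - α| = 1/104.
|x₁ - α|² = 1/16.
Ratio = (1/104) / (1/16) = 2/13.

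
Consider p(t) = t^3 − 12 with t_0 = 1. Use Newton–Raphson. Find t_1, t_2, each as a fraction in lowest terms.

t_1 = 14/3, t_2 = 1453/441

p'(t) = 3t^2.
p(1) = −11, p'(1) = 3, so t_1 = 1 − (−11)/3 = 14/3.
p(14/3) = 2420/27, p'(14/3) = 196/3, so t_2 = (14/3) − (2420/27)/(196/3) = 1453/441.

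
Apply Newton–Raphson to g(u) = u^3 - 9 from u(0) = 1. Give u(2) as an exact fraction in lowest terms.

g'(u) = 3u^2.
g(1) = -8, g'(1) = 3, so u(1) = 1 - (-8)/3 = 11/3.
g(11/3) = 1088/27, g'(11/3) = 121/3, so u(2) = (11/3) - (1088/27)/(121/3) = 2905/1089.

2905/1089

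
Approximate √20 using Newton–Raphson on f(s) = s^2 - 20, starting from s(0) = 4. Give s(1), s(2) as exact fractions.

f'(s) = 2s.
f(4) = -4, f'(4) = 8, so s(1) = 4 - (-4)/8 = 9/2.
f(9/2) = 1/4, f'(9/2) = 9, so s(2) = (9/2) - (1/4)/9 = 161/36.

s(1) = 9/2, s(2) = 161/36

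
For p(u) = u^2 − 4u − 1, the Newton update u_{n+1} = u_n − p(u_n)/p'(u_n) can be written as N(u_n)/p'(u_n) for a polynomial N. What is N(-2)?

p'(u) = 2u − 4.
N(u) = u·p'(u) − p(u) = u·(2u − 4) − (u^2 − 4u − 1) = u^2 + 1.
N(-2) = 5.

5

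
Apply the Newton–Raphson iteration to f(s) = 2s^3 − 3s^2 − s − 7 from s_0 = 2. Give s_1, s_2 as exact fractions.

s_1 = 27/11, s_2 = 63992/27181

f'(s) = 6s^2 − 6s − 1.
f(2) = −5, f'(2) = 11, so s_1 = 2 − (−5)/11 = 27/11.
f(27/11) = 2725/1331, f'(27/11) = 2471/121, so s_2 = (27/11) − (2725/1331)/(2471/121) = 63992/27181.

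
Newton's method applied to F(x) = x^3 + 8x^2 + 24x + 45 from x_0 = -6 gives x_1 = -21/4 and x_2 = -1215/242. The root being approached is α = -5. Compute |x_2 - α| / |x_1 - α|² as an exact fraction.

x_1 - α = -21/4 - (-5) = -21/4 + 5 = -1/4, so |x_1 - α| = 1/4.
x_2 - α = -1215/242 - (-5) = -1215/242 + 5 = -5/242, so |x_2 - α| = 5/242.
|x_1 - α|² = 1/16.
Ratio = (5/242) / (1/16) = 40/121.

40/121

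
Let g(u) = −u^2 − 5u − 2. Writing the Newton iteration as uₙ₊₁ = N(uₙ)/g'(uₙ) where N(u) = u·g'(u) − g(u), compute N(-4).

g'(u) = −2u − 5.
N(u) = u·g'(u) − g(u) = u·(−2u − 5) − (−u^2 − 5u − 2) = −u^2 + 2.
N(-4) = −14.

−14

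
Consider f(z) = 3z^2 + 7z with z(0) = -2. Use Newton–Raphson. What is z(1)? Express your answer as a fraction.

-12/5

f'(z) = 6z + 7.
f(-2) = -2, f'(-2) = -5, so z(1) = (-2) - (-2)/(-5) = -12/5.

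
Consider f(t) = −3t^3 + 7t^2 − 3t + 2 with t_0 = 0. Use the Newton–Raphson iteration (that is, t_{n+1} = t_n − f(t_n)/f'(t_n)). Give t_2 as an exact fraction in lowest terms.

−2/7

f'(t) = −9t^2 + 14t − 3.
f(0) = 2, f'(0) = −3, so t_1 = 0 − 2/(−3) = 2/3.
f(2/3) = 20/9, f'(2/3) = 7/3, so t_2 = (2/3) − (20/9)/(7/3) = −2/7.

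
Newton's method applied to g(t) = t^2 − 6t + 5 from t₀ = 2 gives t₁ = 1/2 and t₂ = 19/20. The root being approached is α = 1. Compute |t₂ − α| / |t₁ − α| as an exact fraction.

1/10

t₁ − α = 1/2 − 1 = −1/2, so |t₁ − α| = 1/2.
t₂ − α = 19/20 − 1 = −1/20, so |t₂ − α| = 1/20.
Ratio = (1/20) / (1/2) = 1/10.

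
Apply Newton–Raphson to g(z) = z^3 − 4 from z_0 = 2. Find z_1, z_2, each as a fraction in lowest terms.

z_1 = 5/3, z_2 = 358/225

g'(z) = 3z^2.
g(2) = 4, g'(2) = 12, so z_1 = 2 − 4/12 = 5/3.
g(5/3) = 17/27, g'(5/3) = 25/3, so z_2 = (5/3) − (17/27)/(25/3) = 358/225.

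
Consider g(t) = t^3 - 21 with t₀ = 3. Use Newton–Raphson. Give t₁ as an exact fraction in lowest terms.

25/9

g'(t) = 3t^2.
g(3) = 6, g'(3) = 27, so t₁ = 3 - 6/27 = 25/9.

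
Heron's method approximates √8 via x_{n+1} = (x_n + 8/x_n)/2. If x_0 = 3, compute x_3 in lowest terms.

x_1 = (3 + 8/3)/2 = 17/6.
x_2 = (17/6 + 8/(17/6))/2 = 577/204.
x_3 = (577/204 + 8/(577/204))/2 = 665857/235416.

665857/235416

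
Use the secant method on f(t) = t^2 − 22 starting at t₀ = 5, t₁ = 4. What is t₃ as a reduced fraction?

61/13

f(5) = 3, f(4) = −6. t₂ = 4 − (−6)·(4 − 5)/((−6) − 3) = 14/3.
f(4) = −6, f(14/3) = −2/9. t₃ = (14/3) − (−2/9)·((14/3) − 4)/((−2/9) − (−6)) = 61/13.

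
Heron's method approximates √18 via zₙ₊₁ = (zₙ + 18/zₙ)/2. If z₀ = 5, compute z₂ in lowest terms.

z₁ = (5 + 18/5)/2 = 43/10.
z₂ = (43/10 + 18/(43/10))/2 = 3649/860.

3649/860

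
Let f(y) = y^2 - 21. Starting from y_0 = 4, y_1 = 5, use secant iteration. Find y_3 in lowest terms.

197/43

f(4) = -5, f(5) = 4. y_2 = 5 - 4·(5 - 4)/(4 - (-5)) = 41/9.
f(5) = 4, f(41/9) = -20/81. y_3 = (41/9) - (-20/81)·((41/9) - 5)/((-20/81) - 4) = 197/43.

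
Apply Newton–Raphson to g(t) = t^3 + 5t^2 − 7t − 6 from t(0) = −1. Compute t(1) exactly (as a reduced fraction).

g'(t) = 3t^2 + 10t − 7.
g(−1) = 5, g'(−1) = −14, so t(1) = (−1) − 5/(−14) = −9/14.

−9/14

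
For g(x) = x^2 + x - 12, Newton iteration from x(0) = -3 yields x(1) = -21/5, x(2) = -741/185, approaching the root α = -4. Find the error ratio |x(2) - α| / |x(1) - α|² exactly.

x(1) - α = -21/5 - (-4) = -21/5 + 4 = -1/5, so |x(1) - α| = 1/5.
x(2) - α = -741/185 - (-4) = -741/185 + 4 = -1/185, so |x(2) - α| = 1/185.
|x(1) - α|² = 1/25.
Ratio = (1/185) / (1/25) = 5/37.

5/37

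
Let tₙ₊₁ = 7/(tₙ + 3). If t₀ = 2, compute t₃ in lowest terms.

154/101

t₁ = 7/(2 + 3) = 7/5.
t₂ = 7/(7/5 + 3) = 35/22.
t₃ = 7/(35/22 + 3) = 154/101.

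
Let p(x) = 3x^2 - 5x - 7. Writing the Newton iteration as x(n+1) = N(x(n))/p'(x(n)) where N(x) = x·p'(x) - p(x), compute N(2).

p'(x) = 6x - 5.
N(x) = x·p'(x) - p(x) = x·(6x - 5) - (3x^2 - 5x - 7) = 3x^2 + 7.
N(2) = 19.

19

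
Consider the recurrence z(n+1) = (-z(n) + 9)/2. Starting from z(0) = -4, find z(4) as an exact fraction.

41/16

z(1) = (-(-4) + 9)/2 = 13/2.
z(2) = (-(13/2) + 9)/2 = 5/4.
z(3) = (-(5/4) + 9)/2 = 31/8.
z(4) = (-(31/8) + 9)/2 = 41/16.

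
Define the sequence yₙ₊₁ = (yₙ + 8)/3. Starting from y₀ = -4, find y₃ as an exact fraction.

y₁ = ((-4) + 8)/3 = 4/3.
y₂ = ((4/3) + 8)/3 = 28/9.
y₃ = ((28/9) + 8)/3 = 100/27.

100/27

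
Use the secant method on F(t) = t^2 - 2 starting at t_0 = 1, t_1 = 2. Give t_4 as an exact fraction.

F(1) = -1, F(2) = 2. t_2 = 2 - 2·(2 - 1)/(2 - (-1)) = 4/3.
F(2) = 2, F(4/3) = -2/9. t_3 = (4/3) - (-2/9)·((4/3) - 2)/((-2/9) - 2) = 7/5.
F(4/3) = -2/9, F(7/5) = -1/25. t_4 = (7/5) - (-1/25)·((7/5) - (4/3))/((-1/25) - (-2/9)) = 58/41.

58/41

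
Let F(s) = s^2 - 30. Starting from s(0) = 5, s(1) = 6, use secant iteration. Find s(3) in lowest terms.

115/21

F(5) = -5, F(6) = 6. s(2) = 6 - 6·(6 - 5)/(6 - (-5)) = 60/11.
F(6) = 6, F(60/11) = -30/121. s(3) = (60/11) - (-30/121)·((60/11) - 6)/((-30/121) - 6) = 115/21.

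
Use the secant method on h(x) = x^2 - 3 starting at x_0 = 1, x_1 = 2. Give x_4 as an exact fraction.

h(1) = -2, h(2) = 1. x_2 = 2 - 1·(2 - 1)/(1 - (-2)) = 5/3.
h(2) = 1, h(5/3) = -2/9. x_3 = (5/3) - (-2/9)·((5/3) - 2)/((-2/9) - 1) = 19/11.
h(5/3) = -2/9, h(19/11) = -2/121. x_4 = (19/11) - (-2/121)·((19/11) - (5/3))/((-2/121) - (-2/9)) = 97/56.

97/56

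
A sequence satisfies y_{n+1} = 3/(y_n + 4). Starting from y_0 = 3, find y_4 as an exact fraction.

435/673

y_1 = 3/(3 + 4) = 3/7.
y_2 = 3/(3/7 + 4) = 21/31.
y_3 = 3/(21/31 + 4) = 93/145.
y_4 = 3/(93/145 + 4) = 435/673.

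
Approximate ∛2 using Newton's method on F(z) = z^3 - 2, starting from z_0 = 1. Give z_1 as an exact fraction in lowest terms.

F'(z) = 3z^2.
F(1) = -1, F'(1) = 3, so z_1 = 1 - (-1)/3 = 4/3.

4/3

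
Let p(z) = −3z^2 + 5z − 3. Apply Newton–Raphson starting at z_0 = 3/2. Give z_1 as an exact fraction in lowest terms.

p'(z) = −6z + 5.
p(3/2) = −9/4, p'(3/2) = −4, so z_1 = (3/2) − (−9/4)/(−4) = 15/16.

15/16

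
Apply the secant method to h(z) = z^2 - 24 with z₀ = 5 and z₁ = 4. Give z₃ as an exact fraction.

49/10

h(5) = 1, h(4) = -8. z₂ = 4 - (-8)·(4 - 5)/((-8) - 1) = 44/9.
h(4) = -8, h(44/9) = -8/81. z₃ = (44/9) - (-8/81)·((44/9) - 4)/((-8/81) - (-8)) = 49/10.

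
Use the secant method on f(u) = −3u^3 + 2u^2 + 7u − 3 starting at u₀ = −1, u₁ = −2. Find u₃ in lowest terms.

−518/379

f(−1) = −5, f(−2) = 15. u₂ = (−2) − 15·((−2) − (−1))/(15 − (−5)) = −5/4.
f(−2) = 15, f(−5/4) = −177/64. u₃ = (−5/4) − (−177/64)·((−5/4) − (−2))/((−177/64) − 15) = −518/379.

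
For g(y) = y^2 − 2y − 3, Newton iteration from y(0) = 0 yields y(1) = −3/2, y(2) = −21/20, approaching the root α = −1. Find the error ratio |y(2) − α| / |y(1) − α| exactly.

1/10

y(1) − α = −3/2 − (−1) = −3/2 + 1 = −1/2, so |y(1) − α| = 1/2.
y(2) − α = −21/20 − (−1) = −21/20 + 1 = −1/20, so |y(2) − α| = 1/20.
Ratio = (1/20) / (1/2) = 1/10.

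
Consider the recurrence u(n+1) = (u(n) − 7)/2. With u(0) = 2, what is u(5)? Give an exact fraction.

u(1) = (2 − 7)/2 = −5/2.
u(2) = ((−5/2) − 7)/2 = −19/4.
u(3) = ((−19/4) − 7)/2 = −47/8.
u(4) = ((−47/8) − 7)/2 = −103/16.
u(5) = ((−103/16) − 7)/2 = −215/32.

−215/32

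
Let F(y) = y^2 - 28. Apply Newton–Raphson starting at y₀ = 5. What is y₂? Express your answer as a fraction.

5609/1060

F'(y) = 2y.
F(5) = -3, F'(5) = 10, so y₁ = 5 - (-3)/10 = 53/10.
F(53/10) = 9/100, F'(53/10) = 53/5, so y₂ = (53/10) - (9/100)/(53/5) = 5609/1060.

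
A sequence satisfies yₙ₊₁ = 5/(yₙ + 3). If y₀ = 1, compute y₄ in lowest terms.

355/298

y₁ = 5/(1 + 3) = 5/4.
y₂ = 5/(5/4 + 3) = 20/17.
y₃ = 5/(20/17 + 3) = 85/71.
y₄ = 5/(85/71 + 3) = 355/298.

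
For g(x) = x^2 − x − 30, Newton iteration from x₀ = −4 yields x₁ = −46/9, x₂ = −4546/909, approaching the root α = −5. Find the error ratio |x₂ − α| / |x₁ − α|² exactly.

x₁ − α = −46/9 − (−5) = −46/9 + 5 = −1/9, so |x₁ − α| = 1/9.
x₂ − α = −4546/909 − (−5) = −4546/909 + 5 = −1/909, so |x₂ − α| = 1/909.
|x₁ − α|² = 1/81.
Ratio = (1/909) / (1/81) = 9/101.

9/101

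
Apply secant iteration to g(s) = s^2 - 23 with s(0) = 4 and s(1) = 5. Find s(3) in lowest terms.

g(4) = -7, g(5) = 2. s(2) = 5 - 2·(5 - 4)/(2 - (-7)) = 43/9.
g(5) = 2, g(43/9) = -14/81. s(3) = (43/9) - (-14/81)·((43/9) - 5)/((-14/81) - 2) = 211/44.

211/44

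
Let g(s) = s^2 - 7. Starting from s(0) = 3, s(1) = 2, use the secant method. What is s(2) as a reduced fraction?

13/5

g(3) = 2, g(2) = -3. s(2) = 2 - (-3)·(2 - 3)/((-3) - 2) = 13/5.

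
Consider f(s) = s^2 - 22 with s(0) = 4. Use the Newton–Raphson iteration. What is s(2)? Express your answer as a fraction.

f'(s) = 2s.
f(4) = -6, f'(4) = 8, so s(1) = 4 - (-6)/8 = 19/4.
f(19/4) = 9/16, f'(19/4) = 19/2, so s(2) = (19/4) - (9/16)/(19/2) = 713/152.

713/152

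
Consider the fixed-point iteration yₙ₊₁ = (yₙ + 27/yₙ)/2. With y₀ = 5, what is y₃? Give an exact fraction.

y₁ = (5 + 27/5)/2 = 26/5.
y₂ = (26/5 + 27/(26/5))/2 = 1351/260.
y₃ = (1351/260 + 27/(1351/260))/2 = 3650401/702520.

3650401/702520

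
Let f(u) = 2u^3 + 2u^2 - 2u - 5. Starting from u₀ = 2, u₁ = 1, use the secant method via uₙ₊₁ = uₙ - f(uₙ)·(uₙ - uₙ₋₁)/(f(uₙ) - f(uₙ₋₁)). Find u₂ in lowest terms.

7/6

f(2) = 15, f(1) = -3. u₂ = 1 - (-3)·(1 - 2)/((-3) - 15) = 7/6.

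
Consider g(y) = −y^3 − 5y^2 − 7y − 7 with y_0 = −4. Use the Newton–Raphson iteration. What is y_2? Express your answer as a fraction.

g'(y) = −3y^2 − 10y − 7.
g(−4) = 5, g'(−4) = −15, so y_1 = (−4) − 5/(−15) = −11/3.
g(−11/3) = 20/27, g'(−11/3) = −32/3, so y_2 = (−11/3) − (20/27)/(−32/3) = −259/72.

−259/72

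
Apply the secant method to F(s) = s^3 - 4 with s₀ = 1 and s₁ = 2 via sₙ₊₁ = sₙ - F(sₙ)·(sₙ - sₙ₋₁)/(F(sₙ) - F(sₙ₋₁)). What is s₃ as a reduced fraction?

F(1) = -3, F(2) = 4. s₂ = 2 - 4·(2 - 1)/(4 - (-3)) = 10/7.
F(2) = 4, F(10/7) = -372/343. s₃ = (10/7) - (-372/343)·((10/7) - 2)/((-372/343) - 4) = 169/109.

169/109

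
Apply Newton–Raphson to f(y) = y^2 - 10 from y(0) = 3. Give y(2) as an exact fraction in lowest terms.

721/228

f'(y) = 2y.
f(3) = -1, f'(3) = 6, so y(1) = 3 - (-1)/6 = 19/6.
f(19/6) = 1/36, f'(19/6) = 19/3, so y(2) = (19/6) - (1/36)/(19/3) = 721/228.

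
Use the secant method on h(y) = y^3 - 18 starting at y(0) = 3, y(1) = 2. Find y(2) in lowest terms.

h(3) = 9, h(2) = -10. y(2) = 2 - (-10)·(2 - 3)/((-10) - 9) = 48/19.

48/19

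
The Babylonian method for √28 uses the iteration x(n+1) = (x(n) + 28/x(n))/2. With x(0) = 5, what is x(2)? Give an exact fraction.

5609/1060

x(1) = (5 + 28/5)/2 = 53/10.
x(2) = (53/10 + 28/(53/10))/2 = 5609/1060.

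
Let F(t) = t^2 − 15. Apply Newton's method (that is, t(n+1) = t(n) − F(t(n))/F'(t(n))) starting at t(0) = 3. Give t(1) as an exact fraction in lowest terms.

4

F'(t) = 2t.
F(3) = −6, F'(3) = 6, so t(1) = 3 − (−6)/6 = 4.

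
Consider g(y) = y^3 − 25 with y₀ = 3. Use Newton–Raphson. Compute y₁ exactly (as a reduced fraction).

79/27

g'(y) = 3y^2.
g(3) = 2, g'(3) = 27, so y₁ = 3 − 2/27 = 79/27.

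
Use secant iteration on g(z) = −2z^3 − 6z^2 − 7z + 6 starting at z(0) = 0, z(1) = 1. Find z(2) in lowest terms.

2/5

g(0) = 6, g(1) = −9. z(2) = 1 − (−9)·(1 − 0)/((−9) − 6) = 2/5.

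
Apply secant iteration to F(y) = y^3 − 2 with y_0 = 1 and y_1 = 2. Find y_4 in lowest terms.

989312/782041

F(1) = −1, F(2) = 6. y_2 = 2 − 6·(2 − 1)/(6 − (−1)) = 8/7.
F(2) = 6, F(8/7) = −174/343. y_3 = (8/7) − (−174/343)·((8/7) − 2)/((−174/343) − 6) = 75/62.
F(8/7) = −174/343, F(75/62) = −54781/238328. y_4 = (75/62) − (−54781/238328)·((75/62) − (8/7))/((−54781/238328) − (−174/343)) = 989312/782041.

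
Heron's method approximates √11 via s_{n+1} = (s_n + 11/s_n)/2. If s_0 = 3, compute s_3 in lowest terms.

s_1 = (3 + 11/3)/2 = 10/3.
s_2 = (10/3 + 11/(10/3))/2 = 199/60.
s_3 = (199/60 + 11/(199/60))/2 = 79201/23880.

79201/23880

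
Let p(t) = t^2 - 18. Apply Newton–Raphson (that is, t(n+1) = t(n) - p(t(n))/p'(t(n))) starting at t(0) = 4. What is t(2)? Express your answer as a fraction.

p'(t) = 2t.
p(4) = -2, p'(4) = 8, so t(1) = 4 - (-2)/8 = 17/4.
p(17/4) = 1/16, p'(17/4) = 17/2, so t(2) = (17/4) - (1/16)/(17/2) = 577/136.

577/136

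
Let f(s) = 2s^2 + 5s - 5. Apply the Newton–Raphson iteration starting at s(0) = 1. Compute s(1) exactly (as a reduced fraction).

7/9

f'(s) = 4s + 5.
f(1) = 2, f'(1) = 9, so s(1) = 1 - 2/9 = 7/9.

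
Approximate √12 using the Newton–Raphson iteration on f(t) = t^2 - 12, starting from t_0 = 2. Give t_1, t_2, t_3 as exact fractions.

t_1 = 4, t_2 = 7/2, t_3 = 97/28

f'(t) = 2t.
f(2) = -8, f'(2) = 4, so t_1 = 2 - (-8)/4 = 4.
f(4) = 4, f'(4) = 8, so t_2 = 4 - 4/8 = 7/2.
f(7/2) = 1/4, f'(7/2) = 7, so t_3 = (7/2) - (1/4)/7 = 97/28.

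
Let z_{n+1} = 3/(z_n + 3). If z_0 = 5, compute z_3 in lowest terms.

z_1 = 3/(5 + 3) = 3/8.
z_2 = 3/(3/8 + 3) = 8/9.
z_3 = 3/(8/9 + 3) = 27/35.

27/35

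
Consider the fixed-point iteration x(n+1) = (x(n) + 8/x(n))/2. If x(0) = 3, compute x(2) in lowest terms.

577/204

x(1) = (3 + 8/3)/2 = 17/6.
x(2) = (17/6 + 8/(17/6))/2 = 577/204.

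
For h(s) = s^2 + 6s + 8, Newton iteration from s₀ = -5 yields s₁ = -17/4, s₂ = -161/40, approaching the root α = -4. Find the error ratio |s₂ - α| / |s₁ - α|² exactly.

2/5

s₁ - α = -17/4 - (-4) = -17/4 + 4 = -1/4, so |s₁ - α| = 1/4.
s₂ - α = -161/40 - (-4) = -161/40 + 4 = -1/40, so |s₂ - α| = 1/40.
|s₁ - α|² = 1/16.
Ratio = (1/40) / (1/16) = 2/5.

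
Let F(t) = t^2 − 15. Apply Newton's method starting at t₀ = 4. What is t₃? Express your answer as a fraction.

F'(t) = 2t.
F(4) = 1, F'(4) = 8, so t₁ = 4 − 1/8 = 31/8.
F(31/8) = 1/64, F'(31/8) = 31/4, so t₂ = (31/8) − (1/64)/(31/4) = 1921/496.
F(1921/496) = 1/246016, F'(1921/496) = 1921/248, so t₃ = (1921/496) − (1/246016)/(1921/248) = 7380481/1905632.

7380481/1905632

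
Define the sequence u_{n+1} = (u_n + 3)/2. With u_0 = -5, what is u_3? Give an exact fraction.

u_1 = ((-5) + 3)/2 = -1.
u_2 = ((-1) + 3)/2 = 1.
u_3 = (1 + 3)/2 = 2.

2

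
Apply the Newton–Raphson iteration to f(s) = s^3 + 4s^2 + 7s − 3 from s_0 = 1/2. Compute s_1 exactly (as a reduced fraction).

f'(s) = 3s^2 + 8s + 7.
f(1/2) = 13/8, f'(1/2) = 47/4, so s_1 = (1/2) − (13/8)/(47/4) = 17/47.

17/47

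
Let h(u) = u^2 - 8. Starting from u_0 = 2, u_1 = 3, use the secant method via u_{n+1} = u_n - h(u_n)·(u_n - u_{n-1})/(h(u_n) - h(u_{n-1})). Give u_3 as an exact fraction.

82/29

h(2) = -4, h(3) = 1. u_2 = 3 - 1·(3 - 2)/(1 - (-4)) = 14/5.
h(3) = 1, h(14/5) = -4/25. u_3 = (14/5) - (-4/25)·((14/5) - 3)/((-4/25) - 1) = 82/29.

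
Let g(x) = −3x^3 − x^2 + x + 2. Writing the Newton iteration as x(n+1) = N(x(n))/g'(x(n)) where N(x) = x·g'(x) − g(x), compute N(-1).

g'(x) = −9x^2 − 2x + 1.
N(x) = x·g'(x) − g(x) = x·(−9x^2 − 2x + 1) − (−3x^3 − x^2 + x + 2) = −6x^3 − x^2 − 2.
N(-1) = 3.

3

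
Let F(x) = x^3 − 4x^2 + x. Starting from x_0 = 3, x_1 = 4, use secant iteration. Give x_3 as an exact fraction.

1296/349

F(3) = −6, F(4) = 4. x_2 = 4 − 4·(4 − 3)/(4 − (−6)) = 18/5.
F(4) = 4, F(18/5) = −198/125. x_3 = (18/5) − (−198/125)·((18/5) − 4)/((−198/125) − 4) = 1296/349.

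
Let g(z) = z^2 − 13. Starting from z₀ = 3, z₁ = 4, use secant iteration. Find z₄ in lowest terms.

g(3) = −4, g(4) = 3. z₂ = 4 − 3·(4 − 3)/(3 − (−4)) = 25/7.
g(4) = 3, g(25/7) = −12/49. z₃ = (25/7) − (−12/49)·((25/7) − 4)/((−12/49) − 3) = 191/53.
g(25/7) = −12/49, g(191/53) = −36/2809. z₄ = (191/53) − (−36/2809)·((191/53) − (25/7))/((−36/2809) − (−12/49)) = 4799/1331.

4799/1331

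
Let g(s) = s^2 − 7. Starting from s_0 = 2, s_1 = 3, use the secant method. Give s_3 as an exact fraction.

37/14

g(2) = −3, g(3) = 2. s_2 = 3 − 2·(3 − 2)/(2 − (−3)) = 13/5.
g(3) = 2, g(13/5) = −6/25. s_3 = (13/5) − (−6/25)·((13/5) − 3)/((−6/25) − 2) = 37/14.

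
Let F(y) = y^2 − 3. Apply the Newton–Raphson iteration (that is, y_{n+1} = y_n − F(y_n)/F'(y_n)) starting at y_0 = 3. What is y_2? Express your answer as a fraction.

7/4

F'(y) = 2y.
F(3) = 6, F'(3) = 6, so y_1 = 3 − 6/6 = 2.
F(2) = 1, F'(2) = 4, so y_2 = 2 − 1/4 = 7/4.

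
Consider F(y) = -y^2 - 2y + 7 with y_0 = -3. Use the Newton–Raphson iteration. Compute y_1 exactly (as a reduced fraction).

-4

F'(y) = -2y - 2.
F(-3) = 4, F'(-3) = 4, so y_1 = (-3) - 4/4 = -4.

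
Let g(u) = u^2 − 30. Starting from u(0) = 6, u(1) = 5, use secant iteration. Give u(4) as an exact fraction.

g(6) = 6, g(5) = −5. u(2) = 5 − (−5)·(5 − 6)/((−5) − 6) = 60/11.
g(5) = −5, g(60/11) = −30/121. u(3) = (60/11) − (−30/121)·((60/11) − 5)/((−30/121) − (−5)) = 126/23.
g(60/11) = −30/121, g(126/23) = 6/529. u(4) = (126/23) − (6/529)·((126/23) − (60/11))/((6/529) − (−30/121)) = 2525/461.

2525/461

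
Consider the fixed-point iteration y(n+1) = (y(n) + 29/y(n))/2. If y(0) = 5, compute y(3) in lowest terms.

y(1) = (5 + 29/5)/2 = 27/5.
y(2) = (27/5 + 29/(27/5))/2 = 727/135.
y(3) = (727/135 + 29/(727/135))/2 = 528527/98145.

528527/98145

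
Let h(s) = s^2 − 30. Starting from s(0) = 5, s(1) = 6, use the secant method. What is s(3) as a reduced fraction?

h(5) = −5, h(6) = 6. s(2) = 6 − 6·(6 − 5)/(6 − (−5)) = 60/11.
h(6) = 6, h(60/11) = −30/121. s(3) = (60/11) − (−30/121)·((60/11) − 6)/((−30/121) − 6) = 115/21.

115/21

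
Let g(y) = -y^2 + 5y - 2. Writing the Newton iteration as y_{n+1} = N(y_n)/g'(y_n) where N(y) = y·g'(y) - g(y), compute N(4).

-14

g'(y) = -2y + 5.
N(y) = y·g'(y) - g(y) = y·(-2y + 5) - (-y^2 + 5y - 2) = -y^2 + 2.
N(4) = -14.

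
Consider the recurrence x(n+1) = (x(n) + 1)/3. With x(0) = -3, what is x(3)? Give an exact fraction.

x(1) = ((-3) + 1)/3 = -2/3.
x(2) = ((-2/3) + 1)/3 = 1/9.
x(3) = ((1/9) + 1)/3 = 10/27.

10/27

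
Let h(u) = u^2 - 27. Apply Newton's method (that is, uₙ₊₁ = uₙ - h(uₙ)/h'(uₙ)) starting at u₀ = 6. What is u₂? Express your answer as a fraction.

291/56

h'(u) = 2u.
h(6) = 9, h'(6) = 12, so u₁ = 6 - 9/12 = 21/4.
h(21/4) = 9/16, h'(21/4) = 21/2, so u₂ = (21/4) - (9/16)/(21/2) = 291/56.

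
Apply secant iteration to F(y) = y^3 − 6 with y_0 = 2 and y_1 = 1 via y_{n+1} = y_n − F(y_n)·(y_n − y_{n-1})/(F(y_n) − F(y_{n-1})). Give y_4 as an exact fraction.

F(2) = 2, F(1) = −5. y_2 = 1 − (−5)·(1 − 2)/((−5) − 2) = 12/7.
F(1) = −5, F(12/7) = −330/343. y_3 = (12/7) − (−330/343)·((12/7) − 1)/((−330/343) − (−5)) = 522/277.
F(12/7) = −330/343, F(522/277) = 14713050/21253933. y_4 = (522/277) − (14713050/21253933)·((522/277) − (12/7))/((14713050/21253933) − (−330/343)) = 11044753/6091098.

11044753/6091098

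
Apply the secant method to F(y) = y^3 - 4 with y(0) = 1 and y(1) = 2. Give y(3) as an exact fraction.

F(1) = -3, F(2) = 4. y(2) = 2 - 4·(2 - 1)/(4 - (-3)) = 10/7.
F(2) = 4, F(10/7) = -372/343. y(3) = (10/7) - (-372/343)·((10/7) - 2)/((-372/343) - 4) = 169/109.

169/109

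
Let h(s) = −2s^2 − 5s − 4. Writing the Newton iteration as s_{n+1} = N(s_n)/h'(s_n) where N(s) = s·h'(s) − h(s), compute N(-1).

h'(s) = −4s − 5.
N(s) = s·h'(s) − h(s) = s·(−4s − 5) − (−2s^2 − 5s − 4) = −2s^2 + 4.
N(-1) = 2.

2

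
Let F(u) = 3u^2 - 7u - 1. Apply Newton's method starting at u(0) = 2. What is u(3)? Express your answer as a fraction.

F'(u) = 6u - 7.
F(2) = -3, F'(2) = 5, so u(1) = 2 - (-3)/5 = 13/5.
F(13/5) = 27/25, F'(13/5) = 43/5, so u(2) = (13/5) - (27/25)/(43/5) = 532/215.
F(532/215) = 2187/46225, F'(532/215) = 1687/215, so u(3) = (532/215) - (2187/46225)/(1687/215) = 895297/362705.

895297/362705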